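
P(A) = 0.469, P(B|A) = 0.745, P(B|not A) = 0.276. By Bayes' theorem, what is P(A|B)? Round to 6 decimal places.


P(A|B) = P(B|A)*P(A) / P(B), P(B) = P(B|A)*P(A) + P(B|not A)*P(not A)
P(B|A)*P(A) = 0.745 * 0.469 = 0.349405
P(B|not A)*P(not A) = 0.276 * 0.531 = 0.146556
P(B) = 0.349405 + 0.146556 = 0.495961
P(A|B) = 0.349405 / 0.495961 ≈ 0.70450096

0.704501


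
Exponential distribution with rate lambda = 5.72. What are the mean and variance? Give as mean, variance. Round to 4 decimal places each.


mean = 1/lam, var = 1/lam^2
mean = 1 / 5.72 = 25/143 ≈ 0.174825
lam^2 = 5.72^2 = 32.7184
var = 1 / 32.7184 ≈ 0.030564

0.1748, 0.0306


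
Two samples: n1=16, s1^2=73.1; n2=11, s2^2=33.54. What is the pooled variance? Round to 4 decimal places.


sp^2 = ((n1-1)*s1^2 + (n2-1)*s2^2)/(n1+n2-2)
(n1-1)*s1^2 = 15 * 73.1 = 1096.5
(n2-1)*s2^2 = 10 * 33.54 = 335.4
numerator = 1096.5 + 335.4 = 1431.9
n1+n2-2 = 25
sp^2 = 1431.9 / 25 = 57.276

57.2760


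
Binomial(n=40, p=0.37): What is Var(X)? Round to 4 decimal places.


Var = n*p*(1-p) = 40 * 0.37 * 0.63 = 9.324

9.3240


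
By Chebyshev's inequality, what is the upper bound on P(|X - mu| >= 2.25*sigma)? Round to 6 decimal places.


P <= 1/k^2
k^2 = 2.25^2 = 5.0625
1/k^2 = 1 / 5.0625 = 16/81 ≈ 0.19753086

0.197531


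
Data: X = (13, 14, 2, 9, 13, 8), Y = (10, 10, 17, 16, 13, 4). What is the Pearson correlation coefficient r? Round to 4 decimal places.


r = sum((xi-xbar)(yi-ybar)) / sqrt(sum((xi-xbar)^2) * sum((yi-ybar)^2))
n = 6, xbar = 59/6 ≈ 9.833333, ybar = 70/6 = 35/3 ≈ 11.666667
Sxy = sum((xi-xbar)(yi-ybar)) = -118/3 ≈ -39.333333
Sxx = sum((xi-xbar)^2) = 617/6 ≈ 102.833333
Syy = sum((yi-ybar)^2) = 340/3 ≈ 113.333333
sqrt(Sxx*Syy) ≈ 107.955752
r = Sxy / sqrt(Sxx*Syy) = -39.333333 / 107.955752 ≈ -0.364347

-0.3643


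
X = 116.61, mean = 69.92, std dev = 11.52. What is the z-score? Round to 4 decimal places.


z = (X - mu) / sigma
X - mu = 116.61 - 69.92 = 46.69
z = 46.69 / 11.52 = 4669/1152 ≈ 4.052951

4.0530


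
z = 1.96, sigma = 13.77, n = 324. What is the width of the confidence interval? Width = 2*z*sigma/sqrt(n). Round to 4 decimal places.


width = 2*z*sigma/sqrt(n)
2*z*sigma = 2 * 1.96 * 13.77 = 53.9784
sqrt(324) = 18
width = 53.9784 / 18 = 2.9988

2.9988


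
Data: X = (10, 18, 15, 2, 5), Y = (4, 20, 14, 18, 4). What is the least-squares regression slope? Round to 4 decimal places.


b = sum((xi-xbar)(yi-ybar)) / sum((xi-xbar)^2)
n = 5, xbar = 50/5 = 10, ybar = 60/5 = 12
Sxy = sum((xi-xbar)(yi-ybar)) = 66
Sxx = sum((xi-xbar)^2) = 178
b = Sxy / Sxx = 33/89 ≈ 0.370787

0.3708


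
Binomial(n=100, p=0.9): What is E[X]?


E[X] = n*p = 100 * 0.9 = 90

90


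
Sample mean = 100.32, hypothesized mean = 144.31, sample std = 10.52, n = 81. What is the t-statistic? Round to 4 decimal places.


t = (xbar - mu0) / (s/sqrt(n))
xbar - mu0 = 100.32 - 144.31 = -43.99
sqrt(81) = 9
s/sqrt(n) = 10.52 / 9 = 263/225 ≈ 1.16888889
t = -43.99 / 1.16888889 = -39591/1052 ≈ -37.634030

-37.6340


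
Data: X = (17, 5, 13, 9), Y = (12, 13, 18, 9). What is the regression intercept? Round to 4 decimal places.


a = ybar - b*xbar, where b = sum((xi-xbar)(yi-ybar)) / sum((xi-xbar)^2)
n = 4, xbar = 44/4 = 11, ybar = 52/4 = 13
Sxy = sum((xi-xbar)(yi-ybar)) = 12
Sxx = sum((xi-xbar)^2) = 80
b = Sxy / Sxx = 0.15
a = 13 - 0.15 * 11 = 11.35

11.3500


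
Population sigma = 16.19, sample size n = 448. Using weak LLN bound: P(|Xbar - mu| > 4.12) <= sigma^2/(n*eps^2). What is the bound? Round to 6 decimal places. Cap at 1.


bound = min(1, sigma^2/(n*eps^2))
sigma^2 = 16.19^2 = 262.1161
n*eps^2 = 448 * 4.12^2 = 448 * 16.9744 = 7604.5312
sigma^2/(n*eps^2) = 262.1161 / 7604.5312 ≈ 0.03446841

0.034468


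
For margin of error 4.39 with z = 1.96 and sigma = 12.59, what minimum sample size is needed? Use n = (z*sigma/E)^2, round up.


z*sigma/E = 1.96 * 12.59 / 4.39 ≈ 5.621048
(z*sigma/E)^2 ≈ 31.596179
round up: n = 32

32


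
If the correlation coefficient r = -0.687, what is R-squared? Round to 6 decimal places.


R^2 = r^2 = (-0.687)^2 = 0.471969

0.471969


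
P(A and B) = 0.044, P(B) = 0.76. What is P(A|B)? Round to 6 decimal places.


P(A|B) = P(A and B) / P(B) = 0.044 / 0.76 = 11/190 ≈ 0.05789474

0.057895


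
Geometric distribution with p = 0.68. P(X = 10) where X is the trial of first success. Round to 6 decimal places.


P = (1-p)^(k-1) * p
(1-p)^(k-1) = 0.32^9 ≈ 0.00003518437
P = 0.00003518437 * 0.68 ≈ 0.00002392537

0.000024


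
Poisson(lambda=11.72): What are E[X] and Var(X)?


E[X] = Var(X) = lambda = 11.72

11.72, 11.72


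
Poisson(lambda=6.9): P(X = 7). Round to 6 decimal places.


P = e^(-lam) * lam^k / k!
e^(-6.9) ≈ 0.001007785
lam^k = 6.9^7 ≈ 744635.325259
k! = 7! = 5040
P = 0.001007785 * 744635.325259 / 5040 ≈ 0.148895

0.148895


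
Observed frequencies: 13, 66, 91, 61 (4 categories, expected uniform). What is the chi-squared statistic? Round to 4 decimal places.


chi2 = sum((O-E)^2/E), E = total/4
total = 231, E = 231/4 = 57.75
(13 - 57.75)^2 / 57.75 = 2002.5625 / 57.75 = 32041/924 ≈ 34.676407
(66 - 57.75)^2 / 57.75 = 68.0625 / 57.75 = 33/28 ≈ 1.178571
(91 - 57.75)^2 / 57.75 = 1105.5625 / 57.75 = 2527/132 ≈ 19.143939
(61 - 57.75)^2 / 57.75 = 10.5625 / 57.75 = 169/924 ≈ 0.182900
chi2 = 607/11 ≈ 55.181818

55.1818


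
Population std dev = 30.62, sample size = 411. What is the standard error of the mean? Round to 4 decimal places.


SE = sigma / sqrt(n)
sqrt(411) ≈ 20.273135
SE = 30.62 / 20.273135 ≈ 1.510373

1.5104


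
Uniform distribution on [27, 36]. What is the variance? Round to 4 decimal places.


Var = (b-a)^2 / 12
(b-a)^2 = (36 - 27)^2 = 81
Var = 81/12 = 6.75

6.7500


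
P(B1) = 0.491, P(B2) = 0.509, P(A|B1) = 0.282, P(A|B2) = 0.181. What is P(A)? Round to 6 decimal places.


P(A) = P(A|B1)*P(B1) + P(A|B2)*P(B2)
P(A|B1)*P(B1) = 0.282 * 0.491 = 0.138462
P(A|B2)*P(B2) = 0.181 * 0.509 = 0.092129
P(A) = 0.138462 + 0.092129 = 0.230591

0.230591


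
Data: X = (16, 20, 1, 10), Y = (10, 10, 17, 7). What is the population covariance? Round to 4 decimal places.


Cov = (1/n)*sum((xi-xbar)(yi-ybar))
n = 4, xbar = 47/4 = 11.75, ybar = 44/4 = 11
sum((xi-xbar)(yi-ybar)) = -70
Cov = -70 / 4 = -17.5

-17.5000


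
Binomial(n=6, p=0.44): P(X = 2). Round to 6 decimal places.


P = C(n,k) * p^k * (1-p)^(n-k)
C(6,2) = 15
p^k = 0.44^2 = 0.1936
(1-p)^(n-k) = 0.56^4 = 0.09834496
P = 15 * 0.1936 * 0.09834496 ≈ 0.285594

0.285594


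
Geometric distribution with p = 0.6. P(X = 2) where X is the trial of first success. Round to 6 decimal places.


P = (1-p)^(k-1) * p
(1-p)^(k-1) = 0.4^1 = 0.4
P = 0.4 * 0.6 = 0.24

0.240000


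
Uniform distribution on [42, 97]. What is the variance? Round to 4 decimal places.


Var = (b-a)^2 / 12
(b-a)^2 = (97 - 42)^2 = 3025
Var = 3025/12 ≈ 252.083333

252.0833


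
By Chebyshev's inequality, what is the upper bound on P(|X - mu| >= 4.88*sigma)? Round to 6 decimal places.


P <= 1/k^2
k^2 = 4.88^2 = 23.8144
1/k^2 = 1 / 23.8144 ≈ 0.04199140

0.041991


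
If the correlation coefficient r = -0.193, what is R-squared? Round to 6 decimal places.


R^2 = r^2 = (-0.193)^2 = 0.037249

0.037249


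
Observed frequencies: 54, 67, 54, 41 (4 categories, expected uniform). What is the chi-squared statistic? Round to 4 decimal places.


chi2 = sum((O-E)^2/E), E = total/4
total = 216, E = 216/4 = 54
(54 - 54)^2 / 54 = 0 / 54 = 0
(67 - 54)^2 / 54 = 169 / 54 = 169/54 ≈ 3.129630
(54 - 54)^2 / 54 = 0 / 54 = 0
(41 - 54)^2 / 54 = 169 / 54 = 169/54 ≈ 3.129630
chi2 = 169/27 ≈ 6.259259

6.2593


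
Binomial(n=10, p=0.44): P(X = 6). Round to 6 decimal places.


P = C(n,k) * p^k * (1-p)^(n-k)
C(10,6) = 210
p^k = 0.44^6 ≈ 0.007256314
(1-p)^(n-k) = 0.56^4 = 0.09834496
P = 210 * 0.007256314 * 0.09834496 ≈ 0.149861

0.149861


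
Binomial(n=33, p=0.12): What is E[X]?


E[X] = n*p = 33 * 0.12 = 3.96

3.96


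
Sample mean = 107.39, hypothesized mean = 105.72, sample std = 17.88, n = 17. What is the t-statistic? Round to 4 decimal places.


t = (xbar - mu0) / (s/sqrt(n))
xbar - mu0 = 107.39 - 105.72 = 1.67
sqrt(17) ≈ 4.12310563
s/sqrt(n) = 17.88 / 4.12310563 ≈ 4.33653698
t = 1.67 / 4.33653698 ≈ 0.385100

0.3851


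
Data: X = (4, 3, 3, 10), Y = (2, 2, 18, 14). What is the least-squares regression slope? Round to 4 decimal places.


b = sum((xi-xbar)(yi-ybar)) / sum((xi-xbar)^2)
n = 4, xbar = 20/4 = 5, ybar = 36/4 = 9
Sxy = sum((xi-xbar)(yi-ybar)) = 28
Sxx = sum((xi-xbar)^2) = 34
b = Sxy / Sxx = 14/17 ≈ 0.823529

0.8235


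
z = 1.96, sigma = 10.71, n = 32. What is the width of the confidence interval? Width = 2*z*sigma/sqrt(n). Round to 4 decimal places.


width = 2*z*sigma/sqrt(n)
2*z*sigma = 2 * 1.96 * 10.71 = 41.9832
sqrt(32) ≈ 5.656854
width = 41.9832 / 5.656854 ≈ 7.421651

7.4217


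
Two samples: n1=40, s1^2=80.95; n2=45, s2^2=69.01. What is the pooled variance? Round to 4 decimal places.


sp^2 = ((n1-1)*s1^2 + (n2-1)*s2^2)/(n1+n2-2)
(n1-1)*s1^2 = 39 * 80.95 = 3157.05
(n2-1)*s2^2 = 44 * 69.01 = 3036.44
numerator = 3157.05 + 3036.44 = 6193.49
n1+n2-2 = 83
sp^2 = 6193.49 / 83 = 619349/8300 ≈ 74.620361

74.6204


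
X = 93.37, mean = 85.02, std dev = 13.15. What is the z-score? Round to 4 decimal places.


z = (X - mu) / sigma
X - mu = 93.37 - 85.02 = 8.35
z = 8.35 / 13.15 = 167/263 ≈ 0.634981

0.6350


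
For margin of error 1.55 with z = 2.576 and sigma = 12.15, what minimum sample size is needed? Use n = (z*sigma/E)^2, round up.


z*sigma/E = 2.576 * 12.15 / 1.55 = 78246/3875 ≈ 20.192516
(z*sigma/E)^2 ≈ 407.737708
round up: n = 408

408


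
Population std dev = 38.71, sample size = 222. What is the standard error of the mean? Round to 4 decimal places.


SE = sigma / sqrt(n)
sqrt(222) ≈ 14.899664
SE = 38.71 / 14.899664 ≈ 2.598045

2.5980


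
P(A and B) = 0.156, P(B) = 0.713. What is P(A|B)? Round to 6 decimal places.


P(A|B) = P(A and B) / P(B) = 0.156 / 0.713 = 156/713 ≈ 0.21879383

0.218794


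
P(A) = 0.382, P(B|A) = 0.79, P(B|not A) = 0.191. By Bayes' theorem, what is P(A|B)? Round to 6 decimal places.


P(A|B) = P(B|A)*P(A) / P(B), P(B) = P(B|A)*P(A) + P(B|not A)*P(not A)
P(B|A)*P(A) = 0.79 * 0.382 = 0.30178
P(B|not A)*P(not A) = 0.191 * 0.618 = 0.118038
P(B) = 0.30178 + 0.118038 = 0.419818
P(A|B) = 0.30178 / 0.419818 = 790/1099 ≈ 0.71883530

0.718835


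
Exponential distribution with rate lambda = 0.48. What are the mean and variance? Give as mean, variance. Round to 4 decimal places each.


mean = 1/lam, var = 1/lam^2
mean = 1 / 0.48 = 25/12 ≈ 2.083333
lam^2 = 0.48^2 = 0.2304
var = 1 / 0.2304 = 625/144 ≈ 4.340278

2.0833, 4.3403


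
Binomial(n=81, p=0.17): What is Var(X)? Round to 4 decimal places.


Var = n*p*(1-p) = 81 * 0.17 * 0.83 = 11.4291

11.4291


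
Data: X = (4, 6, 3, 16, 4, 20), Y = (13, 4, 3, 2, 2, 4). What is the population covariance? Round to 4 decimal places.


Cov = (1/n)*sum((xi-xbar)(yi-ybar))
n = 6, xbar = 53/6 ≈ 8.833333, ybar = 28/6 = 14/3 ≈ 4.666667
sum((xi-xbar)(yi-ybar)) = -127/3 ≈ -42.333333
Cov = -42.333333 / 6 = -127/18 ≈ -7.055556

-7.0556


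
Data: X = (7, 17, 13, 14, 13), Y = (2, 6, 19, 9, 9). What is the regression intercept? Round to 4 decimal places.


a = ybar - b*xbar, where b = sum((xi-xbar)(yi-ybar)) / sum((xi-xbar)^2)
n = 5, xbar = 64/5 = 12.8, ybar = 45/5 = 9
Sxy = sum((xi-xbar)(yi-ybar)) = 30
Sxx = sum((xi-xbar)^2) = 52.8
b = Sxy / Sxx = 25/44 ≈ 0.568182
a = 9 - 0.568182 * 12.8 = 19/11 ≈ 1.727273

1.7273


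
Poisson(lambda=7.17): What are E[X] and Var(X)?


E[X] = Var(X) = lambda = 7.17

7.17, 7.17


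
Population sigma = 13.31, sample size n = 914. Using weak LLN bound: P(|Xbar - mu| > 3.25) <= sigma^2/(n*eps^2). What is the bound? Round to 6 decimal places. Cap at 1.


bound = min(1, sigma^2/(n*eps^2))
sigma^2 = 13.31^2 = 177.1561
n*eps^2 = 914 * 3.25^2 = 914 * 10.5625 = 9654.125
sigma^2/(n*eps^2) = 177.1561 / 9654.125 ≈ 0.01835030

0.018350


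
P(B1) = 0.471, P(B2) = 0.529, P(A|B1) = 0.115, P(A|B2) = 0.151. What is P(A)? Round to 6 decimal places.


P(A) = P(A|B1)*P(B1) + P(A|B2)*P(B2)
P(A|B1)*P(B1) = 0.115 * 0.471 = 0.054165
P(A|B2)*P(B2) = 0.151 * 0.529 = 0.079879
P(A) = 0.054165 + 0.079879 = 0.134044

0.134044


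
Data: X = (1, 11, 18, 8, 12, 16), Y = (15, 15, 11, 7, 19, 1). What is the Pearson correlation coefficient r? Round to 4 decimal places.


r = sum((xi-xbar)(yi-ybar)) / sqrt(sum((xi-xbar)^2) * sum((yi-ybar)^2))
n = 6, xbar = 66/6 = 11, ybar = 68/6 = 34/3 ≈ 11.333333
Sxy = sum((xi-xbar)(yi-ybar)) = -70
Sxx = sum((xi-xbar)^2) = 184
Syy = sum((yi-ybar)^2) = 634/3 ≈ 211.333333
sqrt(Sxx*Syy) ≈ 197.193644
r = Sxy / sqrt(Sxx*Syy) = -70 / 197.193644 ≈ -0.354981

-0.3550


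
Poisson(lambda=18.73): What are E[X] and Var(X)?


E[X] = Var(X) = lambda = 18.73

18.73, 18.73


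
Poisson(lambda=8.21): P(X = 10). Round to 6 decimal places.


P = e^(-lam) * lam^k / k!
e^(-8.21) ≈ 0.0002719207
lam^k = 8.21^10 ≈ 1391334554.521130
k! = 10! = 3628800
P = 0.0002719207 * 1391334554.521130 / 3628800 ≈ 0.104258

0.104258


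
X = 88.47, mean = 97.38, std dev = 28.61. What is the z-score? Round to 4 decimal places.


z = (X - mu) / sigma
X - mu = 88.47 - 97.38 = -8.91
z = -8.91 / 28.61 = -891/2861 ≈ -0.311430

-0.3114


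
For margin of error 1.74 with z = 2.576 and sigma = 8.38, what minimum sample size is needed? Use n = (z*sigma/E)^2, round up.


z*sigma/E = 2.576 * 8.38 / 1.74 ≈ 12.406253
(z*sigma/E)^2 ≈ 153.915110
round up: n = 154

154


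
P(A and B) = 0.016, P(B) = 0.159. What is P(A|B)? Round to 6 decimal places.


P(A|B) = P(A and B) / P(B) = 0.016 / 0.159 = 16/159 ≈ 0.10062893

0.100629


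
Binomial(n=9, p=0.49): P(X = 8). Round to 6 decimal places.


P = C(n,k) * p^k * (1-p)^(n-k)
C(9,8) = 9
p^k = 0.49^8 ≈ 0.003323293
(1-p)^(n-k) = 0.51^1 = 0.51
P = 9 * 0.003323293 * 0.51 ≈ 0.015254

0.015254


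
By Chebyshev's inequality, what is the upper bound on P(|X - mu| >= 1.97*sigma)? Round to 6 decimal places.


P <= 1/k^2
k^2 = 1.97^2 = 3.8809
1/k^2 = 1 / 3.8809 ≈ 0.25767219

0.257672


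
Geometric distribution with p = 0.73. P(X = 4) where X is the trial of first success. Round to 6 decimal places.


P = (1-p)^(k-1) * p
(1-p)^(k-1) = 0.27^3 = 0.019683
P = 0.019683 * 0.73 = 0.01436859

0.014369


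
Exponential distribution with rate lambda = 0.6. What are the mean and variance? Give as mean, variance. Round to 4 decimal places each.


mean = 1/lam, var = 1/lam^2
mean = 1 / 0.6 = 5/3 ≈ 1.666667
lam^2 = 0.6^2 = 0.36
var = 1 / 0.36 = 25/9 ≈ 2.777778

1.6667, 2.7778


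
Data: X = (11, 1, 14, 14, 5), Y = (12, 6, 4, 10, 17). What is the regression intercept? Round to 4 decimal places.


a = ybar - b*xbar, where b = sum((xi-xbar)(yi-ybar)) / sum((xi-xbar)^2)
n = 5, xbar = 45/5 = 9, ybar = 49/5 = 9.8
Sxy = sum((xi-xbar)(yi-ybar)) = -22
Sxx = sum((xi-xbar)^2) = 134
b = Sxy / Sxx = -11/67 ≈ -0.164179
a = 9.8 - (-0.164179) * 9 = 3778/335 ≈ 11.277612

11.2776


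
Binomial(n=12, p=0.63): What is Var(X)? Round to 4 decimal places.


Var = n*p*(1-p) = 12 * 0.63 * 0.37 = 2.7972

2.7972


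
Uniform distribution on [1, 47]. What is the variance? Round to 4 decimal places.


Var = (b-a)^2 / 12
(b-a)^2 = (47 - 1)^2 = 2116
Var = 2116/12 ≈ 176.333333

176.3333


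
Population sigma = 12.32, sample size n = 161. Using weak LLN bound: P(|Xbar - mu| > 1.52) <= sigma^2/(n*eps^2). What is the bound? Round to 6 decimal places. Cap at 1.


bound = min(1, sigma^2/(n*eps^2))
sigma^2 = 12.32^2 = 151.7824
n*eps^2 = 161 * 1.52^2 = 161 * 2.3104 = 371.9744
sigma^2/(n*eps^2) = 151.7824 / 371.9744 = 3388/8303 ≈ 0.40804528

0.408045


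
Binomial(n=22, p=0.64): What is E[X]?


E[X] = n*p = 22 * 0.64 = 14.08

14.08


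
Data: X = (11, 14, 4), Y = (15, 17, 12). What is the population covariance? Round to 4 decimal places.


Cov = (1/n)*sum((xi-xbar)(yi-ybar))
n = 3, xbar = 29/3 ≈ 9.666667, ybar = 44/3 ≈ 14.666667
sum((xi-xbar)(yi-ybar)) = 77/3 ≈ 25.666667
Cov = 25.666667 / 3 = 77/9 ≈ 8.555556

8.5556


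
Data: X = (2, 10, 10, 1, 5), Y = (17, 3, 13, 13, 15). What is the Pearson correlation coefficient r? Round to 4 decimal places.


r = sum((xi-xbar)(yi-ybar)) / sqrt(sum((xi-xbar)^2) * sum((yi-ybar)^2))
n = 5, xbar = 28/5 = 5.6, ybar = 61/5 = 12.2
Sxy = sum((xi-xbar)(yi-ybar)) = -59.6
Sxx = sum((xi-xbar)^2) = 73.2
Syy = sum((yi-ybar)^2) = 116.8
sqrt(Sxx*Syy) ≈ 92.464912
r = Sxy / sqrt(Sxx*Syy) = -59.6 / 92.464912 ≈ -0.644569

-0.6446


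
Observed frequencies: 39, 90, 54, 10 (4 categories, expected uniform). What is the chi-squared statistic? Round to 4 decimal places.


chi2 = sum((O-E)^2/E), E = total/4
total = 193, E = 193/4 = 48.25
(39 - 48.25)^2 / 48.25 = 85.5625 / 48.25 = 1369/772 ≈ 1.773316
(90 - 48.25)^2 / 48.25 = 1743.0625 / 48.25 = 27889/772 ≈ 36.125648
(54 - 48.25)^2 / 48.25 = 33.0625 / 48.25 = 529/772 ≈ 0.685233
(10 - 48.25)^2 / 48.25 = 1463.0625 / 48.25 = 23409/772 ≈ 30.322539
chi2 = 13299/193 ≈ 68.906736

68.9067


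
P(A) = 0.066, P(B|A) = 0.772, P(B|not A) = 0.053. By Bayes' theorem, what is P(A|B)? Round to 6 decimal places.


P(A|B) = P(B|A)*P(A) / P(B), P(B) = P(B|A)*P(A) + P(B|not A)*P(not A)
P(B|A)*P(A) = 0.772 * 0.066 = 0.050952
P(B|not A)*P(not A) = 0.053 * 0.934 = 0.049502
P(B) = 0.050952 + 0.049502 = 0.100454
P(A|B) = 0.050952 / 0.100454 ≈ 0.50721723

0.507217


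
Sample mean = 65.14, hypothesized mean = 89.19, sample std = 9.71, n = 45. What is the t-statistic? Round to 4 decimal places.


t = (xbar - mu0) / (s/sqrt(n))
xbar - mu0 = 65.14 - 89.19 = -24.05
sqrt(45) ≈ 6.70820393
s/sqrt(n) = 9.71 / 6.70820393 ≈ 1.44748134
t = -24.05 / 1.44748134 ≈ -16.615067

-16.6151


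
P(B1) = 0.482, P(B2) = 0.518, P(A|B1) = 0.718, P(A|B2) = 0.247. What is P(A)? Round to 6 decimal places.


P(A) = P(A|B1)*P(B1) + P(A|B2)*P(B2)
P(A|B1)*P(B1) = 0.718 * 0.482 = 0.346076
P(A|B2)*P(B2) = 0.247 * 0.518 = 0.127946
P(A) = 0.346076 + 0.127946 = 0.474022

0.474022


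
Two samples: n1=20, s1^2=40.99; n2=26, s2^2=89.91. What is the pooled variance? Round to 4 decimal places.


sp^2 = ((n1-1)*s1^2 + (n2-1)*s2^2)/(n1+n2-2)
(n1-1)*s1^2 = 19 * 40.99 = 778.81
(n2-1)*s2^2 = 25 * 89.91 = 2247.75
numerator = 778.81 + 2247.75 = 3026.56
n1+n2-2 = 44
sp^2 = 3026.56 / 44 = 18916/275 ≈ 68.785455

68.7855


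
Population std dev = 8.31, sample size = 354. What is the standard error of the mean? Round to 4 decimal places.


SE = sigma / sqrt(n)
sqrt(354) ≈ 18.814888
SE = 8.31 / 18.814888 ≈ 0.441672

0.4417


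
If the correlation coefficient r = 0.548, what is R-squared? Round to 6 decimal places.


R^2 = r^2 = (0.548)^2 = 0.300304

0.300304


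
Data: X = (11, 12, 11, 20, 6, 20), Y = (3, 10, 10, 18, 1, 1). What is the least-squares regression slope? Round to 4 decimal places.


b = sum((xi-xbar)(yi-ybar)) / sum((xi-xbar)^2)
n = 6, xbar = 80/6 = 40/3 ≈ 13.333333, ybar = 43/6 ≈ 7.166667
Sxy = sum((xi-xbar)(yi-ybar)) = 227/3 ≈ 75.666667
Sxx = sum((xi-xbar)^2) = 466/3 ≈ 155.333333
b = Sxy / Sxx = 227/466 ≈ 0.487124

0.4871


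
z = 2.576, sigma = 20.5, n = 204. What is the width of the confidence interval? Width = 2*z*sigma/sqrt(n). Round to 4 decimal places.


width = 2*z*sigma/sqrt(n)
2*z*sigma = 2 * 2.576 * 20.5 = 105.616
sqrt(204) ≈ 14.282857
width = 105.616 / 14.282857 ≈ 7.394599

7.3946


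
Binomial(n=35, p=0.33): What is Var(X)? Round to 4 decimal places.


Var = n*p*(1-p) = 35 * 0.33 * 0.67 = 7.7385

7.7385


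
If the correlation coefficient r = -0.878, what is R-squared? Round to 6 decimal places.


R^2 = r^2 = (-0.878)^2 = 0.770884

0.770884


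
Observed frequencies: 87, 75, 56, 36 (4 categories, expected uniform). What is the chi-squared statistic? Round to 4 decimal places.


chi2 = sum((O-E)^2/E), E = total/4
total = 254, E = 254/4 = 63.5
(87 - 63.5)^2 / 63.5 = 552.25 / 63.5 = 2209/254 ≈ 8.696850
(75 - 63.5)^2 / 63.5 = 132.25 / 63.5 = 529/254 ≈ 2.082677
(56 - 63.5)^2 / 63.5 = 56.25 / 63.5 = 225/254 ≈ 0.885827
(36 - 63.5)^2 / 63.5 = 756.25 / 63.5 = 3025/254 ≈ 11.909449
chi2 = 2994/127 ≈ 23.574803

23.5748


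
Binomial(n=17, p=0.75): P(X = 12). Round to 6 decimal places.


P = C(n,k) * p^k * (1-p)^(n-k)
C(17,12) = 6188
p^k = 0.75^12 ≈ 0.03167635
(1-p)^(n-k) = 0.25^5 = 0.0009765625
P = 6188 * 0.03167635 * 0.0009765625 ≈ 0.191419

0.191419


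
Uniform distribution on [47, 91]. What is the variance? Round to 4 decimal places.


Var = (b-a)^2 / 12
(b-a)^2 = (91 - 47)^2 = 1936
Var = 1936/12 ≈ 161.333333

161.3333


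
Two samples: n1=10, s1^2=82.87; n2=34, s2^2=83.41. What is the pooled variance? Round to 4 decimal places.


sp^2 = ((n1-1)*s1^2 + (n2-1)*s2^2)/(n1+n2-2)
(n1-1)*s1^2 = 9 * 82.87 = 745.83
(n2-1)*s2^2 = 33 * 83.41 = 2752.53
numerator = 745.83 + 2752.53 = 3498.36
n1+n2-2 = 42
sp^2 = 3498.36 / 42 = 29153/350 ≈ 83.294286

83.2943


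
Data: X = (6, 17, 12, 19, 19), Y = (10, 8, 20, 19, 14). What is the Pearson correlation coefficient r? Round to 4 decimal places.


r = sum((xi-xbar)(yi-ybar)) / sqrt(sum((xi-xbar)^2) * sum((yi-ybar)^2))
n = 5, xbar = 73/5 = 14.6, ybar = 71/5 = 14.2
Sxy = sum((xi-xbar)(yi-ybar)) = 26.4
Sxx = sum((xi-xbar)^2) = 125.2
Syy = sum((yi-ybar)^2) = 112.8
sqrt(Sxx*Syy) ≈ 118.838378
r = Sxy / sqrt(Sxx*Syy) = 26.4 / 118.838378 ≈ 0.222150

0.2222


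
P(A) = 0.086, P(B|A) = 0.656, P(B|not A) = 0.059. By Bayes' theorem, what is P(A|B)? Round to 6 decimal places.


P(A|B) = P(B|A)*P(A) / P(B), P(B) = P(B|A)*P(A) + P(B|not A)*P(not A)
P(B|A)*P(A) = 0.656 * 0.086 = 0.056416
P(B|not A)*P(not A) = 0.059 * 0.914 = 0.053926
P(B) = 0.056416 + 0.053926 = 0.110342
P(A|B) = 0.056416 / 0.110342 ≈ 0.51128310

0.511283


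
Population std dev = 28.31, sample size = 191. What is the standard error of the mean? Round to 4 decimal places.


SE = sigma / sqrt(n)
sqrt(191) ≈ 13.820275
SE = 28.31 / 13.820275 ≈ 2.048440

2.0484


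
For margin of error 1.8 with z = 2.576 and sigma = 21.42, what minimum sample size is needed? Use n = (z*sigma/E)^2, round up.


z*sigma/E = 2.576 * 21.42 / 1.8 = 30.6544
(z*sigma/E)^2 ≈ 939.692239
round up: n = 940

940


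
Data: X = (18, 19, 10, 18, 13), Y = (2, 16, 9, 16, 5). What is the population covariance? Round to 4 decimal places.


Cov = (1/n)*sum((xi-xbar)(yi-ybar))
n = 5, xbar = 78/5 = 15.6, ybar = 48/5 = 9.6
sum((xi-xbar)(yi-ybar)) = 34.2
Cov = 34.2 / 5 = 6.84

6.8400


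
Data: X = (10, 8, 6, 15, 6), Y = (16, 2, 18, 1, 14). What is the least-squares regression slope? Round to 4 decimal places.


b = sum((xi-xbar)(yi-ybar)) / sum((xi-xbar)^2)
n = 5, xbar = 45/5 = 9, ybar = 51/5 = 10.2
Sxy = sum((xi-xbar)(yi-ybar)) = -76
Sxx = sum((xi-xbar)^2) = 56
b = Sxy / Sxx = -19/14 ≈ -1.357143

-1.3571


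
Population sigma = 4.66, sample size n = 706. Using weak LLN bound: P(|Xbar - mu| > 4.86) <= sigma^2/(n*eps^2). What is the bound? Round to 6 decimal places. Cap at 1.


bound = min(1, sigma^2/(n*eps^2))
sigma^2 = 4.66^2 = 21.7156
n*eps^2 = 706 * 4.86^2 = 706 * 23.6196 = 16675.4376
sigma^2/(n*eps^2) = 21.7156 / 16675.4376 ≈ 0.00130225

0.001302


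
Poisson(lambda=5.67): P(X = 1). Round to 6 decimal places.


P = e^(-lam) * lam^k / k!
e^(-5.67) ≈ 0.003447865
lam^k = 5.67^1 = 5.67
k! = 1! = 1
P = 0.003447865 * 5.67 / 1 ≈ 0.019549

0.019549


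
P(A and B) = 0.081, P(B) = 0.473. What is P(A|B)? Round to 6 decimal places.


P(A|B) = P(A and B) / P(B) = 0.081 / 0.473 = 81/473 ≈ 0.17124736

0.171247


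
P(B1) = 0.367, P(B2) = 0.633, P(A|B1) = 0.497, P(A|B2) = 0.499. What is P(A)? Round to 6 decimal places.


P(A) = P(A|B1)*P(B1) + P(A|B2)*P(B2)
P(A|B1)*P(B1) = 0.497 * 0.367 = 0.182399
P(A|B2)*P(B2) = 0.499 * 0.633 = 0.315867
P(A) = 0.182399 + 0.315867 = 0.498266

0.498266


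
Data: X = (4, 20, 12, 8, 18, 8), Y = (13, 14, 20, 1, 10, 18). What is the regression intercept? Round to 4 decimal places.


a = ybar - b*xbar, where b = sum((xi-xbar)(yi-ybar)) / sum((xi-xbar)^2)
n = 6, xbar = 70/6 = 35/3 ≈ 11.666667, ybar = 76/6 = 38/3 ≈ 12.666667
Sxy = sum((xi-xbar)(yi-ybar)) = 52/3 ≈ 17.333333
Sxx = sum((xi-xbar)^2) = 586/3 ≈ 195.333333
b = Sxy / Sxx = 26/293 ≈ 0.088737
a = 12.666667 - 0.088737 * 11.666667 = 3408/293 ≈ 11.631399

11.6314


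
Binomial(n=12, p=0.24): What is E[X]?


E[X] = n*p = 12 * 0.24 = 2.88

2.88


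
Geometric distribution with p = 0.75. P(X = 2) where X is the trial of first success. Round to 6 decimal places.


P = (1-p)^(k-1) * p
(1-p)^(k-1) = 0.25^1 = 0.25
P = 0.25 * 0.75 = 0.1875

0.187500


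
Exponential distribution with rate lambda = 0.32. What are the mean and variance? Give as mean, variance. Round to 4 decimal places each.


mean = 1/lam, var = 1/lam^2
mean = 1 / 0.32 = 3.125
lam^2 = 0.32^2 = 0.1024
var = 1 / 0.1024 = 9.765625

3.1250, 9.7656


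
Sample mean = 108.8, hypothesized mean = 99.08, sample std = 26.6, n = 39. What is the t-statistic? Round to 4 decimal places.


t = (xbar - mu0) / (s/sqrt(n))
xbar - mu0 = 108.8 - 99.08 = 9.72
sqrt(39) ≈ 6.24499800
s/sqrt(n) = 26.6 / 6.24499800 ≈ 4.25940889
t = 9.72 / 4.25940889 ≈ 2.282007

2.2820


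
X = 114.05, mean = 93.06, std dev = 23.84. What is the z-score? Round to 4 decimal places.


z = (X - mu) / sigma
X - mu = 114.05 - 93.06 = 20.99
z = 20.99 / 23.84 = 2099/2384 ≈ 0.880453

0.8805


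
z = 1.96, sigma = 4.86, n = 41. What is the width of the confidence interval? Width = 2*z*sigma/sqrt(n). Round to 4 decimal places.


width = 2*z*sigma/sqrt(n)
2*z*sigma = 2 * 1.96 * 4.86 = 19.0512
sqrt(41) ≈ 6.403124
width = 19.0512 / 6.403124 ≈ 2.975298

2.9753


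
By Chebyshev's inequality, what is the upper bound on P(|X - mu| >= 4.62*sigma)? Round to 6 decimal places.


P <= 1/k^2
k^2 = 4.62^2 = 21.3444
1/k^2 = 1 / 21.3444 ≈ 0.04685070

0.046851


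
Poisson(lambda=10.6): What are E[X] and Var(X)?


E[X] = Var(X) = lambda = 10.6

10.6, 10.6


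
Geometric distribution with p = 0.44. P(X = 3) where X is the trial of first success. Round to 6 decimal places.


P = (1-p)^(k-1) * p
(1-p)^(k-1) = 0.56^2 = 0.3136
P = 0.3136 * 0.44 = 0.137984

0.137984


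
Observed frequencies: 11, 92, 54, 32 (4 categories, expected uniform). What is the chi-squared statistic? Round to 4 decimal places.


chi2 = sum((O-E)^2/E), E = total/4
total = 189, E = 189/4 = 47.25
(11 - 47.25)^2 / 47.25 = 1314.0625 / 47.25 = 21025/756 ≈ 27.810847
(92 - 47.25)^2 / 47.25 = 2002.5625 / 47.25 = 32041/756 ≈ 42.382275
(54 - 47.25)^2 / 47.25 = 45.5625 / 47.25 = 27/28 ≈ 0.964286
(32 - 47.25)^2 / 47.25 = 232.5625 / 47.25 = 3721/756 ≈ 4.921958
chi2 = 4793/63 ≈ 76.079365

76.0794


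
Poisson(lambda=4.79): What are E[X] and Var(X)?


E[X] = Var(X) = lambda = 4.79

4.79, 4.79


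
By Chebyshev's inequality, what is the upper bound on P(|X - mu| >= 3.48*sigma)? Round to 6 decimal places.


P <= 1/k^2
k^2 = 3.48^2 = 12.1104
1/k^2 = 1 / 12.1104 = 625/7569 ≈ 0.08257366

0.082574


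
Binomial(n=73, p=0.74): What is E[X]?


E[X] = n*p = 73 * 0.74 = 54.02

54.02


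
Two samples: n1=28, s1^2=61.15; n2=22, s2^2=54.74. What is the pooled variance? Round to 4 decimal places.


sp^2 = ((n1-1)*s1^2 + (n2-1)*s2^2)/(n1+n2-2)
(n1-1)*s1^2 = 27 * 61.15 = 1651.05
(n2-1)*s2^2 = 21 * 54.74 = 1149.54
numerator = 1651.05 + 1149.54 = 2800.59
n1+n2-2 = 48
sp^2 = 2800.59 / 48 = 58.345625

58.3456


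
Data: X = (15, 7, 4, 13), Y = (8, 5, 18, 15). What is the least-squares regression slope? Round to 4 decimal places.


b = sum((xi-xbar)(yi-ybar)) / sum((xi-xbar)^2)
n = 4, xbar = 39/4 = 9.75, ybar = 46/4 = 11.5
Sxy = sum((xi-xbar)(yi-ybar)) = -26.5
Sxx = sum((xi-xbar)^2) = 78.75
b = Sxy / Sxx = -106/315 ≈ -0.336508

-0.3365


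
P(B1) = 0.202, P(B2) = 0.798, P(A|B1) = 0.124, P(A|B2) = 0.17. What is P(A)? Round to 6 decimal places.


P(A) = P(A|B1)*P(B1) + P(A|B2)*P(B2)
P(A|B1)*P(B1) = 0.124 * 0.202 = 0.025048
P(A|B2)*P(B2) = 0.17 * 0.798 = 0.13566
P(A) = 0.025048 + 0.13566 = 0.160708

0.160708


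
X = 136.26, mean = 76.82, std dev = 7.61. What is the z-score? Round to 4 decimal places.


z = (X - mu) / sigma
X - mu = 136.26 - 76.82 = 59.44
z = 59.44 / 7.61 = 5944/761 ≈ 7.810775

7.8108


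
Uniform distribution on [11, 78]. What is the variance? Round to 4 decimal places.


Var = (b-a)^2 / 12
(b-a)^2 = (78 - 11)^2 = 4489
Var = 4489/12 ≈ 374.083333

374.0833


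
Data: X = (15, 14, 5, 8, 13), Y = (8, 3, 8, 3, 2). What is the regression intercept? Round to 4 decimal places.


a = ybar - b*xbar, where b = sum((xi-xbar)(yi-ybar)) / sum((xi-xbar)^2)
n = 5, xbar = 55/5 = 11, ybar = 24/5 = 4.8
Sxy = sum((xi-xbar)(yi-ybar)) = -12
Sxx = sum((xi-xbar)^2) = 74
b = Sxy / Sxx = -6/37 ≈ -0.162162
a = 4.8 - (-0.162162) * 11 = 1218/185 ≈ 6.583784

6.5838


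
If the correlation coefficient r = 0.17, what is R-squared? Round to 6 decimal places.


R^2 = r^2 = (0.17)^2 = 0.0289

0.028900


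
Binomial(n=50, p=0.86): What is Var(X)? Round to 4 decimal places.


Var = n*p*(1-p) = 50 * 0.86 * 0.14 = 6.02

6.0200


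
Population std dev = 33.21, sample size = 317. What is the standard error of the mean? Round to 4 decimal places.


SE = sigma / sqrt(n)
sqrt(317) ≈ 17.804494
SE = 33.21 / 17.804494 ≈ 1.865259

1.8653


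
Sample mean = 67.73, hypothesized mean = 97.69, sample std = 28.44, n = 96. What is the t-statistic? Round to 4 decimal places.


t = (xbar - mu0) / (s/sqrt(n))
xbar - mu0 = 67.73 - 97.69 = -29.96
sqrt(96) ≈ 9.79795897
s/sqrt(n) = 28.44 / 9.79795897 ≈ 2.90264535
t = -29.96 / 2.90264535 ≈ -10.321619

-10.3216


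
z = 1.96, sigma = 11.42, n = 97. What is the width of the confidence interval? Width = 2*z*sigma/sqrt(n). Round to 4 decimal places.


width = 2*z*sigma/sqrt(n)
2*z*sigma = 2 * 1.96 * 11.42 = 44.7664
sqrt(97) ≈ 9.848858
width = 44.7664 / 9.848858 ≈ 4.545339

4.5453


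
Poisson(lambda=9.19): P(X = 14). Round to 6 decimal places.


P = e^(-lam) * lam^k / k!
e^(-9.19) ≈ 0.0001020549
lam^k = 9.19^14 ≈ 30649060004524.760498
k! = 14! = 87178291200
P = 0.0001020549 * 30649060004524.760498 / 87178291200 ≈ 0.035879

0.035879


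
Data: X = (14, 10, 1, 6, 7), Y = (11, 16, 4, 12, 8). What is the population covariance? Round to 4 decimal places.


Cov = (1/n)*sum((xi-xbar)(yi-ybar))
n = 5, xbar = 38/5 = 7.6, ybar = 51/5 = 10.2
sum((xi-xbar)(yi-ybar)) = 58.4
Cov = 58.4 / 5 = 11.68

11.6800


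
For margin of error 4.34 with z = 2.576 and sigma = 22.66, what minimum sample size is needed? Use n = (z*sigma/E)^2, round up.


z*sigma/E = 2.576 * 22.66 / 4.34 = 52118/3875 ≈ 13.449806
(z*sigma/E)^2 ≈ 180.897294
round up: n = 181

181


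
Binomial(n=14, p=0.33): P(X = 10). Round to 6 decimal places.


P = C(n,k) * p^k * (1-p)^(n-k)
C(14,10) = 1001
p^k = 0.33^10 ≈ 0.00001531579
(1-p)^(n-k) = 0.67^4 ≈ 0.2015112
P = 1001 * 0.00001531579 * 0.2015112 ≈ 0.003089

0.003089


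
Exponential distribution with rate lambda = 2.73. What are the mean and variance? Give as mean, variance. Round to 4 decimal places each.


mean = 1/lam, var = 1/lam^2
mean = 1 / 2.73 = 100/273 ≈ 0.366300
lam^2 = 2.73^2 = 7.4529
var = 1 / 7.4529 ≈ 0.134176

0.3663, 0.1342


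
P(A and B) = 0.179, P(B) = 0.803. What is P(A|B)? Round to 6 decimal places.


P(A|B) = P(A and B) / P(B) = 0.179 / 0.803 = 179/803 ≈ 0.22291407

0.222914


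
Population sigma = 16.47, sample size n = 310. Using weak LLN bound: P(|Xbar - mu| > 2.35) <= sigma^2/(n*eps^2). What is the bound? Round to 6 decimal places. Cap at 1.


bound = min(1, sigma^2/(n*eps^2))
sigma^2 = 16.47^2 = 271.2609
n*eps^2 = 310 * 2.35^2 = 310 * 5.5225 = 1711.975
sigma^2/(n*eps^2) = 271.2609 / 1711.975 ≈ 0.15844910

0.158449


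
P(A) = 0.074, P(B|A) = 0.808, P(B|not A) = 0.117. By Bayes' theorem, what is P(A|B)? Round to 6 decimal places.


P(A|B) = P(B|A)*P(A) / P(B), P(B) = P(B|A)*P(A) + P(B|not A)*P(not A)
P(B|A)*P(A) = 0.808 * 0.074 = 0.059792
P(B|not A)*P(not A) = 0.117 * 0.926 = 0.108342
P(B) = 0.059792 + 0.108342 = 0.168134
P(A|B) = 0.059792 / 0.168134 ≈ 0.35562111

0.355621


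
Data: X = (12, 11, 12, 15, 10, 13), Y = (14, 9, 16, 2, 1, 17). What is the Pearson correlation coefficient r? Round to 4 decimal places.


r = sum((xi-xbar)(yi-ybar)) / sqrt(sum((xi-xbar)^2) * sum((yi-ybar)^2))
n = 6, xbar = 73/6 ≈ 12.166667, ybar = 59/6 ≈ 9.833333
Sxy = sum((xi-xbar)(yi-ybar)) = 13/6 ≈ 2.166667
Sxx = sum((xi-xbar)^2) = 89/6 ≈ 14.833333
Syy = sum((yi-ybar)^2) = 1481/6 ≈ 246.833333
sqrt(Sxx*Syy) ≈ 60.509182
r = Sxy / sqrt(Sxx*Syy) = 2.166667 / 60.509182 ≈ 0.035807

0.0358


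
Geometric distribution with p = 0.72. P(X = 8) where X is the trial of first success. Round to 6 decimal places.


P = (1-p)^(k-1) * p
(1-p)^(k-1) = 0.28^7 ≈ 0.0001349293
P = 0.0001349293 * 0.72 ≈ 0.00009714909

0.000097


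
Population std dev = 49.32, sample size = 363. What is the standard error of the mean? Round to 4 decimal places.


SE = sigma / sqrt(n)
sqrt(363) ≈ 19.052559
SE = 49.32 / 19.052559 ≈ 2.588629

2.5886


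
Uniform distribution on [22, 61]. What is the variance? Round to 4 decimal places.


Var = (b-a)^2 / 12
(b-a)^2 = (61 - 22)^2 = 1521
Var = 1521/12 = 126.75

126.7500


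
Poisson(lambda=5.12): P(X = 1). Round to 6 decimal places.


P = e^(-lam) * lam^k / k!
e^(-5.12) ≈ 0.005976023
lam^k = 5.12^1 = 5.12
k! = 1! = 1
P = 0.005976023 * 5.12 / 1 ≈ 0.030597

0.030597


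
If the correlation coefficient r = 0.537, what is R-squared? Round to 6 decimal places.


R^2 = r^2 = (0.537)^2 = 0.288369

0.288369


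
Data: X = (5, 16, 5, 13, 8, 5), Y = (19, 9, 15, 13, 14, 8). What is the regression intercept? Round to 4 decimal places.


a = ybar - b*xbar, where b = sum((xi-xbar)(yi-ybar)) / sum((xi-xbar)^2)
n = 6, xbar = 52/6 = 26/3 ≈ 8.666667, ybar = 78/6 = 13
Sxy = sum((xi-xbar)(yi-ybar)) = -41
Sxx = sum((xi-xbar)^2) = 340/3 ≈ 113.333333
b = Sxy / Sxx = -123/340 ≈ -0.361765
a = 13 - (-0.361765) * 8.666667 = 2743/170 ≈ 16.135294

16.1353


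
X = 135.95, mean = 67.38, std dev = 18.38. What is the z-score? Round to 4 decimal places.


z = (X - mu) / sigma
X - mu = 135.95 - 67.38 = 68.57
z = 68.57 / 18.38 = 6857/1838 ≈ 3.730686

3.7307


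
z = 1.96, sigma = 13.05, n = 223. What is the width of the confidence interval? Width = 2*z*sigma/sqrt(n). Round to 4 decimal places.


width = 2*z*sigma/sqrt(n)
2*z*sigma = 2 * 1.96 * 13.05 = 51.156
sqrt(223) ≈ 14.933185
width = 51.156 / 14.933185 ≈ 3.425659

3.4257


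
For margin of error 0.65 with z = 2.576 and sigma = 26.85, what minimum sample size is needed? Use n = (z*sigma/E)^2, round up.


z*sigma/E = 2.576 * 26.85 / 0.65 = 172914/1625 ≈ 106.408615
(z*sigma/E)^2 ≈ 11322.793428
round up: n = 11323

11323


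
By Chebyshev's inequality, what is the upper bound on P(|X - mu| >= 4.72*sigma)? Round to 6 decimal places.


P <= 1/k^2
k^2 = 4.72^2 = 22.2784
1/k^2 = 1 / 22.2784 ≈ 0.04488653

0.044887


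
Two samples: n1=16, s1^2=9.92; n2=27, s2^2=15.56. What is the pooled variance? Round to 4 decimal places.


sp^2 = ((n1-1)*s1^2 + (n2-1)*s2^2)/(n1+n2-2)
(n1-1)*s1^2 = 15 * 9.92 = 148.8
(n2-1)*s2^2 = 26 * 15.56 = 404.56
numerator = 148.8 + 404.56 = 553.36
n1+n2-2 = 41
sp^2 = 553.36 / 41 = 13834/1025 ≈ 13.496585

13.4966


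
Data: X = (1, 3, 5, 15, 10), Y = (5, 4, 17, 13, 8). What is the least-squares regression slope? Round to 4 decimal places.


b = sum((xi-xbar)(yi-ybar)) / sum((xi-xbar)^2)
n = 5, xbar = 34/5 = 6.8, ybar = 47/5 = 9.4
Sxy = sum((xi-xbar)(yi-ybar)) = 57.4
Sxx = sum((xi-xbar)^2) = 128.8
b = Sxy / Sxx = 41/92 ≈ 0.445652

0.4457


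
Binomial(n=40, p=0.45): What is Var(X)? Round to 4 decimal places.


Var = n*p*(1-p) = 40 * 0.45 * 0.55 = 9.9

9.9000


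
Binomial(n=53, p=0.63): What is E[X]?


E[X] = n*p = 53 * 0.63 = 33.39

33.39


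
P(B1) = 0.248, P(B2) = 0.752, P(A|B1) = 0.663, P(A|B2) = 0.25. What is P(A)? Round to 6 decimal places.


P(A) = P(A|B1)*P(B1) + P(A|B2)*P(B2)
P(A|B1)*P(B1) = 0.663 * 0.248 = 0.164424
P(A|B2)*P(B2) = 0.25 * 0.752 = 0.188
P(A) = 0.164424 + 0.188 = 0.352424

0.352424


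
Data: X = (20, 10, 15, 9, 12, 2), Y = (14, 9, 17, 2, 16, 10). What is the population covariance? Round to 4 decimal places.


Cov = (1/n)*sum((xi-xbar)(yi-ybar))
n = 6, xbar = 68/6 = 34/3 ≈ 11.333333, ybar = 68/6 = 34/3 ≈ 11.333333
sum((xi-xbar)(yi-ybar)) = 253/3 ≈ 84.333333
Cov = 84.333333 / 6 = 253/18 ≈ 14.055556

14.0556


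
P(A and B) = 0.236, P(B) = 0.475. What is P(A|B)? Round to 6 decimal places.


P(A|B) = P(A and B) / P(B) = 0.236 / 0.475 = 236/475 ≈ 0.49684211

0.496842


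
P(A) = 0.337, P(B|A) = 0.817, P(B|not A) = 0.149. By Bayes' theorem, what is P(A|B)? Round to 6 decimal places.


P(A|B) = P(B|A)*P(A) / P(B), P(B) = P(B|A)*P(A) + P(B|not A)*P(not A)
P(B|A)*P(A) = 0.817 * 0.337 = 0.275329
P(B|not A)*P(not A) = 0.149 * 0.663 = 0.098787
P(B) = 0.275329 + 0.098787 = 0.374116
P(A|B) = 0.275329 / 0.374116 ≈ 0.73594554

0.735946


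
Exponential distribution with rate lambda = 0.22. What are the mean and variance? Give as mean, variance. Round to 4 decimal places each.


mean = 1/lam, var = 1/lam^2
mean = 1 / 0.22 = 50/11 ≈ 4.545455
lam^2 = 0.22^2 = 0.0484
var = 1 / 0.0484 = 2500/121 ≈ 20.661157

4.5455, 20.6612


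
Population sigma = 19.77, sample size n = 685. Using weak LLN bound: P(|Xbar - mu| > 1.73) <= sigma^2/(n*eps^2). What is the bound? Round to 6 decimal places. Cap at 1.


bound = min(1, sigma^2/(n*eps^2))
sigma^2 = 19.77^2 = 390.8529
n*eps^2 = 685 * 1.73^2 = 685 * 2.9929 = 2050.1365
sigma^2/(n*eps^2) = 390.8529 / 2050.1365 ≈ 0.19064726

0.190647


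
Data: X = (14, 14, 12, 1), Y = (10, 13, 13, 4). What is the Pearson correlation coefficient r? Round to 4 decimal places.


r = sum((xi-xbar)(yi-ybar)) / sqrt(sum((xi-xbar)^2) * sum((yi-ybar)^2))
n = 4, xbar = 41/4 = 10.25, ybar = 40/4 = 10
Sxy = sum((xi-xbar)(yi-ybar)) = 72
Sxx = sum((xi-xbar)^2) = 116.75
Syy = sum((yi-ybar)^2) = 54
sqrt(Sxx*Syy) ≈ 79.400882
r = Sxy / sqrt(Sxx*Syy) = 72 / 79.400882 ≈ 0.906791

0.9068


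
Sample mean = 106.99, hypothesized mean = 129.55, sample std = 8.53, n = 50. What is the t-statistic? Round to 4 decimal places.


t = (xbar - mu0) / (s/sqrt(n))
xbar - mu0 = 106.99 - 129.55 = -22.56
sqrt(50) ≈ 7.07106781
s/sqrt(n) = 8.53 / 7.07106781 ≈ 1.20632417
t = -22.56 / 1.20632417 ≈ -18.701441

-18.7014


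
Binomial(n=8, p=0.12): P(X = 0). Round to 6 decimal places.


P = C(n,k) * p^k * (1-p)^(n-k)
C(8,0) = 1
p^k = 0.12^0 = 1
(1-p)^(n-k) = 0.88^8 ≈ 0.3596345
P = 1 * 1 * 0.3596345 ≈ 0.359635

0.359635


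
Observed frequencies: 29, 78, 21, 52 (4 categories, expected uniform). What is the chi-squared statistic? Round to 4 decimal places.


chi2 = sum((O-E)^2/E), E = total/4
total = 180, E = 180/4 = 45
(29 - 45)^2 / 45 = 256 / 45 = 256/45 ≈ 5.688889
(78 - 45)^2 / 45 = 1089 / 45 = 24.2
(21 - 45)^2 / 45 = 576 / 45 = 12.8
(52 - 45)^2 / 45 = 49 / 45 = 49/45 ≈ 1.088889
chi2 = 394/9 ≈ 43.777778

43.7778


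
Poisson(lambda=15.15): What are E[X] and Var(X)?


E[X] = Var(X) = lambda = 15.15

15.15, 15.15


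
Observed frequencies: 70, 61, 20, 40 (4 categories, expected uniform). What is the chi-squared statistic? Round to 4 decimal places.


chi2 = sum((O-E)^2/E), E = total/4
total = 191, E = 191/4 = 47.75
(70 - 47.75)^2 / 47.75 = 495.0625 / 47.75 = 7921/764 ≈ 10.367801
(61 - 47.75)^2 / 47.75 = 175.5625 / 47.75 = 2809/764 ≈ 3.676702
(20 - 47.75)^2 / 47.75 = 770.0625 / 47.75 = 12321/764 ≈ 16.126963
(40 - 47.75)^2 / 47.75 = 60.0625 / 47.75 = 961/764 ≈ 1.257853
chi2 = 6003/191 ≈ 31.429319

31.4293
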